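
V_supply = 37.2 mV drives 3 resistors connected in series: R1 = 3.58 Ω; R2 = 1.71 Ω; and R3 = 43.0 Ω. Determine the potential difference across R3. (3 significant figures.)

V ≈ 33.1 mV

ΣR = 3.58 + 1.71 + 43.0 = 48.29 Ω.
By the voltage-divider rule, V = 37.2 × 43.00/48.29 = 33.12 mV.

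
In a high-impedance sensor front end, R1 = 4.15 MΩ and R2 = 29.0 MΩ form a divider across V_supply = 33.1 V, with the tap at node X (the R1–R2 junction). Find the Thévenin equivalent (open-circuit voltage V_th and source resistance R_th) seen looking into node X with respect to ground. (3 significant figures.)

Open-circuit (no load on X): V_th = V_supply · R2/(R1 + R2) = 33.1 × 29.0/(4.150 + 29.0) = 28.96 V.
With V_supply suppressed (replaced by a short), R_th = R1 ‖ R2 = (4.150 × 29.0)/(4.150 + 29.0) = 3.630 MΩ.

V_th ≈ 29.0 V, R_th ≈ 3.63 MΩ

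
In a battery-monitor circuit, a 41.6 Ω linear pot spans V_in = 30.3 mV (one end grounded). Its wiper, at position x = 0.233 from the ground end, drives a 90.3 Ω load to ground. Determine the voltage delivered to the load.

The pot divides into 31.91 Ω above the wiper and 9.693 Ω below.
R_L loads the lower segment: effective lower R = 8.753 Ω.
Loaded-divider output: V_out = 30.3 × 0.2153 = 6.523 mV.

V_out ≈ 6.52 mV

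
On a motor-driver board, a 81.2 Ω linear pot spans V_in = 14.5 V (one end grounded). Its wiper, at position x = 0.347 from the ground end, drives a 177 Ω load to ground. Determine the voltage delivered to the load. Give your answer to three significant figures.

Lower segment x·R_p = 28.18 Ω; upper segment (1−x)·R_p = 53.02 Ω.
(x·R_p) ‖ R_L = 24.31 Ω.
Loaded-divider output: V_out = 14.5 × 0.3143 = 4.558 V.

V_out ≈ 4.56 V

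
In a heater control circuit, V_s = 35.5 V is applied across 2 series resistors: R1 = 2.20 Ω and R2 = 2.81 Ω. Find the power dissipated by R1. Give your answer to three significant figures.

P ≈ 110 W

ΣR = 5.010 Ω → I = 35.5/5.010 = 7.086 A.
P(R1) = I²·R1 = (7.086)² × 2.20 = 110.5 W.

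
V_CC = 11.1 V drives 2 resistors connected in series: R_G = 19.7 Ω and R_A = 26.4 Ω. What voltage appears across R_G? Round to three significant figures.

V ≈ 4.74 V

Series total: ΣR = 19.7 + 26.4 = 46.10 Ω.
Voltage divider: V = V_CC · (19.70 / 46.10) = 11.1 × 0.4273 = 4.743 V.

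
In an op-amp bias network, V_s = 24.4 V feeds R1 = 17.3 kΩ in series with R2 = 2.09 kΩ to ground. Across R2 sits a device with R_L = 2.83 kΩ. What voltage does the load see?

V_out ≈ 1.59 V

R2 ‖ R_L = (2.09 × 2.83)/(2.09 + 2.83) = 1.202 kΩ.
Then V_out = V_s · R2'/(R1 + R2') = 24.4 × 1.202/18.50 = 1.585 V.
(Unloaded it would be 2.63 V; the load pulls it down.)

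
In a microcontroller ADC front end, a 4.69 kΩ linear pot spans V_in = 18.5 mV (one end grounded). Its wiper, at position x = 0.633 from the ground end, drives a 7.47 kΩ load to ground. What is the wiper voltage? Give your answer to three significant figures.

Split the track: R_lower = x·R_p = 2.969 kΩ, R_upper = (1−x)·R_p = 1.721 kΩ.
(x·R_p) ‖ R_L = 2.124 kΩ.
V_out = 18.5 × 2.124/(1.721 + 2.124) = 10.22 mV.
(Unloaded: V_out = x·V_in = 11.7 mV.)

V_out ≈ 10.2 mV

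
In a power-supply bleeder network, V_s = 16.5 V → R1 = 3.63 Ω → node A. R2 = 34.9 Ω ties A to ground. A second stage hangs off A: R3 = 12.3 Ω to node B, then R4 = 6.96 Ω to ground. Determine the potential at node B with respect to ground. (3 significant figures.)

V_B ≈ 4.61 V

Looking into the second stage from A: R3 + R4 = 19.26 Ω appears in parallel with R2.
Effective lower resistance at A: R2 ‖ 19.26 = 12.41 Ω.
So V_A = 16.5 × 0.7737 = 12.77 V.
Stage 2 is unloaded, so V_B = V_A · R4/(R3+R4) = 12.77 × 6.96/19.26 = 4.613 V.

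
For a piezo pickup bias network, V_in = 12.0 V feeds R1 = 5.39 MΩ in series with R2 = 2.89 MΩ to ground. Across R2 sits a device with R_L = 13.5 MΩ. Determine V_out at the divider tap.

V_out ≈ 3.68 V

R2 ‖ R_L = (2.89 × 13.5)/(2.89 + 13.5) = 2.380 MΩ.
Voltage divider with the loaded lower leg: V_out = 12.0 × 2.380/(5.39 + 2.380) = 12.0 × 0.3063 = 3.676 V.
(Unloaded it would be 4.19 V; the load pulls it down.)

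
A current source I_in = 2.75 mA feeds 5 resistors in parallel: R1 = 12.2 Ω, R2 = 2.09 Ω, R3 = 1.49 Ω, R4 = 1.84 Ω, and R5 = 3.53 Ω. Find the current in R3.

I ≈ 0.897 mA

Total conductance ΣG = 1/12.2 + 1/2.09 + 1/1.49 + 1/1.84 + 1/3.53 = 2.058 (units of 1/Ω).
By the current-divider rule, I = I_in · G_k/ΣG = 2.75 × 0.3261 = 0.8967 mA.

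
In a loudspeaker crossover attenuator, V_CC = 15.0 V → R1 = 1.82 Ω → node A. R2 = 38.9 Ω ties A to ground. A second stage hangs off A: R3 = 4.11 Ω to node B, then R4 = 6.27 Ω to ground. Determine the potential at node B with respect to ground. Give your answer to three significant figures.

Looking into the second stage from A: R3 + R4 = 10.38 Ω appears in parallel with R2.
R2 ‖ (R3+R4) = 8.194 Ω.
So V_A = 15.0 × 0.8182 = 12.27 V.
Then the unloaded second divider: V_B = V_A × R4/(R3+R4) = 12.27 × 0.6040 = 7.414 V.

V_B ≈ 7.41 V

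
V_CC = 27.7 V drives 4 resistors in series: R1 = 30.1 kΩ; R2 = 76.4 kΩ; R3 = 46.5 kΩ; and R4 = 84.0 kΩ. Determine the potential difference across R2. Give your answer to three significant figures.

ΣR = 30.1 + 76.4 + 46.5 + 84.0 = 237.0 kΩ.
By the voltage-divider rule, V = 27.7 × 76.40/237.0 = 8.929 V.

V ≈ 8.93 V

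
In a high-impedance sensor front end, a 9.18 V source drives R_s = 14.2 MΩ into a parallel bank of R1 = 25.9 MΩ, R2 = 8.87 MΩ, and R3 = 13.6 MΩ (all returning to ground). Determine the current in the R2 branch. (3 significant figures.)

Parallel bank: R_p = 1/(1/25.9 + 1/8.87 + 1/13.6) = 4.447 MΩ.
Node voltage V_A = V_s · R_p/(R_s + R_p) = 9.18 × 0.2385 = 2.189 V.
I(R2) = V_A / R2 = 2.189/8.87 = 0.2468 µA.
(Equivalently: I_total = 0.4923 µA, then current-divider fraction G_k/ΣG = 0.5013.)

I ≈ 0.247 µA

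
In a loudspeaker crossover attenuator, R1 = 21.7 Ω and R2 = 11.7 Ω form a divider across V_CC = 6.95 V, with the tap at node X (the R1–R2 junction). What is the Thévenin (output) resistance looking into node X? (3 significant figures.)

Zeroing V_CC shorts the top of R1 to ground, so R_th = R1 ‖ R2 = 7.601 Ω.

R_th ≈ 7.60 Ω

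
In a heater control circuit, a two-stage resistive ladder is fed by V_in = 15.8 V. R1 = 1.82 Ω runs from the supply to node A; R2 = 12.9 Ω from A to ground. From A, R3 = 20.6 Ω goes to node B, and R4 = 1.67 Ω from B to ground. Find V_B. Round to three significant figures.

V_B ≈ 0.969 V

Node A sees R2 in parallel with the series input of stage 2, R3 + R4 = 22.27 Ω.
Effective lower resistance at A: R2 ‖ 22.27 = 8.168 Ω.
First divider: V_A = V_in · 8.168/(1.82 + 8.168) = 12.92 V.
Stage 2 is unloaded, so V_B = V_A · R4/(R3+R4) = 12.92 × 1.67/22.27 = 0.9689 V.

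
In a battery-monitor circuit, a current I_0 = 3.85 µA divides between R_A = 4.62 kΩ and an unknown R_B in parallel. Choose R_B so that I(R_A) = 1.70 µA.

R_B ≈ 3.65 kΩ

In a two-way split, I_A/I_0 = R_B/(R_A + R_B).
1.70/3.85 = R_B/(R_A + R_B) → R_B = R_A · (0.4416)/(1 − 0.4416) = 4.62 × 0.7907 = 3.653 kΩ.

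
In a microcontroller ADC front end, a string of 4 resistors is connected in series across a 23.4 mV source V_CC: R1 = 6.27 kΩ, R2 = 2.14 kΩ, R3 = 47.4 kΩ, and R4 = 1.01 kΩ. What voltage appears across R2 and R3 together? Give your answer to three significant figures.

V ≈ 20.4 mV

ΣR = 6.27 + 2.14 + 47.4 + 1.01 = 56.82 kΩ.
R_{R2..R3} = 2.14 + 47.4 = 49.54 kΩ.
V = V_CC · R/ΣR = 23.4 × 0.8719 = 20.40 mV.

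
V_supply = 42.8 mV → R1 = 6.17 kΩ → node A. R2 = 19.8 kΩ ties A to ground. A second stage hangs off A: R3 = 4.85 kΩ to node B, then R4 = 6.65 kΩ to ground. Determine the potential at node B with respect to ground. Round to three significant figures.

V_B ≈ 13.4 mV

Looking into the second stage from A: R3 + R4 = 11.50 kΩ appears in parallel with R2.
R2 ‖ (R3+R4) = 7.275 kΩ.
First divider: V_A = V_supply · 7.275/(6.17 + 7.275) = 23.16 mV.
Stage 2 is unloaded, so V_B = V_A · R4/(R3+R4) = 23.16 × 6.65/11.50 = 13.39 mV.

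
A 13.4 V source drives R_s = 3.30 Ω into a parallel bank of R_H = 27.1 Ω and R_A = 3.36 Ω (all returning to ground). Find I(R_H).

I ≈ 0.235 A

Parallel bank: R_p = 1/(1/27.1 + 1/3.36) = 2.989 Ω.
V_A = 13.4 × 2.989/6.289 = 6.369 V.
I(R_H) = V_A / R_H = 6.369/27.1 = 0.2350 A.
(Check via current divider: I_total = 2.131 A; share G_k/ΣG = 0.1103 → same result.)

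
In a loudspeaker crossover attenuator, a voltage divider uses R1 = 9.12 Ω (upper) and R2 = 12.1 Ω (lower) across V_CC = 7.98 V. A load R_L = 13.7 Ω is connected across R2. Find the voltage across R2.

First combine the lower leg with the load: R2 ‖ R_L = 6.425 Ω.
Voltage divider with the loaded lower leg: V_out = 7.98 × 6.425/(9.12 + 6.425) = 7.98 × 0.4133 = 3.298 V.
(Unloaded it would be 4.55 V; the load pulls it down.)

V_out ≈ 3.30 V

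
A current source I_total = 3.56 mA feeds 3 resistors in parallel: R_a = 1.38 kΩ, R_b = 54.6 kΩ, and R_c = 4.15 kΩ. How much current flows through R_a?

Conductances: ΣG = 1/1.38 + 1/54.6 + 1/4.15 = 0.9839 (1/kΩ).
Current divider: I(R_a) = I_total · G_k/ΣG = 3.56 × (0.7246/0.9839) = 3.56 × 0.7365 = 2.622 mA.

I ≈ 2.62 mA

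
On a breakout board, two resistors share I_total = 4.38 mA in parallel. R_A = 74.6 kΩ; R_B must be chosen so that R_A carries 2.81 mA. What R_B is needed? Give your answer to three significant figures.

Two-branch current divider: I_A = I_total · R_B/(R_A + R_B).
With f = 0.6416, R_B = R_A · f/(1−f) = 74.6 × 1.790 = 133.5 kΩ.

R_B ≈ 134 kΩ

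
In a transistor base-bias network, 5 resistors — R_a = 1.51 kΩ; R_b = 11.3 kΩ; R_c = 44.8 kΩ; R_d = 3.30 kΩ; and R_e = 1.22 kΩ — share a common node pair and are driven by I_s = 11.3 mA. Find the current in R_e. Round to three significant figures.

Total conductance ΣG = 1/1.51 + 1/11.3 + 1/44.8 + 1/3.30 + 1/1.22 = 1.896 (units of 1/kΩ).
By the current-divider rule, I = I_s · G_k/ΣG = 11.3 × 0.4324 = 4.886 mA.

I ≈ 4.89 mA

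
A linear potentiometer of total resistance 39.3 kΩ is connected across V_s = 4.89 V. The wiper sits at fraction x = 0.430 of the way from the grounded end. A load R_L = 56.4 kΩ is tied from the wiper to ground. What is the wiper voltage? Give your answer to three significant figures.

V_out ≈ 1.80 V

The pot divides into 22.40 kΩ above the wiper and 16.90 kΩ below.
R_L loads the lower segment: effective lower R = 13.00 kΩ.
Then V_out = V_s · 13.00/(22.40 + 13.00) = 1.796 V.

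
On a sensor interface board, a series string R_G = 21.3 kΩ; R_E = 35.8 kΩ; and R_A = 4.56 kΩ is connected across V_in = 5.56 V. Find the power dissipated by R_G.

ΣR = 61.66 kΩ → I = 5.56/61.66 = 0.09017 mA.
V(R_G) = I·R = 1.921 V; P = V·I = 1.921 × 0.09017 = 0.1732 mW.

P ≈ 0.173 mW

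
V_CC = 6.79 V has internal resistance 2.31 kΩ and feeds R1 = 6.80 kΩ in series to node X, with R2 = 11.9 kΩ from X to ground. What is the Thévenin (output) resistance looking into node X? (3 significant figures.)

R1' = 2.31 + 6.80 = 9.110 kΩ (source resistance + R1).
Zeroing V_CC shorts the top of R1' to ground, so R_th = R1' ‖ R2 = 5.160 kΩ.

R_th ≈ 5.16 kΩ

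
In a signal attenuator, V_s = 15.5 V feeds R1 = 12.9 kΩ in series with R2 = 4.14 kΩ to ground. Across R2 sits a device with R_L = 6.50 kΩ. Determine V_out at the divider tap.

R2 ‖ R_L = (4.14 × 6.50)/(4.14 + 6.50) = 2.529 kΩ.
Voltage divider with the loaded lower leg: V_out = 15.5 × 2.529/(12.9 + 2.529) = 15.5 × 0.1639 = 2.541 V.

V_out ≈ 2.54 V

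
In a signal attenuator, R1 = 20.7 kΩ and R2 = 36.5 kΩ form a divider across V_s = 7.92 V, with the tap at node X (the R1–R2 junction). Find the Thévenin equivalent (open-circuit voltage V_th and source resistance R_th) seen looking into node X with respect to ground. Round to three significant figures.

V_th ≈ 5.05 V, R_th ≈ 13.2 kΩ

With X open, the divider is unloaded: V_th = 7.92 × 36.5/57.20 = 5.054 V.
Looking into X with the source shorted: R_th = R1·R2/(R1+R2) = 20.70 × 36.5/57.20 = 13.21 kΩ.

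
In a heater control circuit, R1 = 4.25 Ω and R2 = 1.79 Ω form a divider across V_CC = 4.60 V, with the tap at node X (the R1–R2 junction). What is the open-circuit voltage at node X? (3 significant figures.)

With X open, the divider is unloaded: V_th = 4.60 × 1.79/6.040 = 1.363 V.

V_th ≈ 1.36 V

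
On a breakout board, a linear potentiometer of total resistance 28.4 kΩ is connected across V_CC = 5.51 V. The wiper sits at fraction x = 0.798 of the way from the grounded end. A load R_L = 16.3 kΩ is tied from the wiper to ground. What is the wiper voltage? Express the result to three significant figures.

V_out ≈ 3.43 V

Split the track: R_lower = x·R_p = 22.66 kΩ, R_upper = (1−x)·R_p = 5.737 kΩ.
Lower segment in parallel with the load: 22.66 ‖ 16.3 = 9.481 kΩ.
Loaded-divider output: V_out = 5.51 × 0.6230 = 3.433 V.
(Unloaded: V_out = x·V_CC = 4.40 V.)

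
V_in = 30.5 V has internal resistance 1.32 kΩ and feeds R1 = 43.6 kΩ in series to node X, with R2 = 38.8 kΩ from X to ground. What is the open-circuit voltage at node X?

R1' = 1.32 + 43.6 = 44.92 kΩ (source resistance + R1).
V_th is the unloaded tap voltage: V_in · R2/(R1'+R2) = 30.5 × 0.4634 = 14.14 V.

V_th ≈ 14.1 V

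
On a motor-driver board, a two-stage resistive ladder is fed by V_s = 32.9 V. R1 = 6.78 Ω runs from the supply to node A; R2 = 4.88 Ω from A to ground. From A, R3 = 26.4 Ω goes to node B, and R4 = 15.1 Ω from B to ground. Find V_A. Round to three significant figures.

V_A ≈ 12.9 V

Node A sees R2 in parallel with the series input of stage 2, R3 + R4 = 41.50 Ω.
Effective lower resistance at A: R2 ‖ 41.50 = 4.367 Ω.
V_A = 32.9 × 4.367/(6.78 + 4.367) = 12.89 V.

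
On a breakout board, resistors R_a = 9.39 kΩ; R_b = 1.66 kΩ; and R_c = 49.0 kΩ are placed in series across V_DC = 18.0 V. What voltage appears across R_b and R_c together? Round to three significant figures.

V ≈ 15.2 V

Total series resistance ΣR = 9.39 + 1.66 + 49.0 = 60.05 kΩ.
R_{R_b..R_c} = 1.66 + 49.0 = 50.66 kΩ.
Voltage divider: V = V_DC · (50.66 / 60.05) = 18.0 × 0.8436 = 15.19 V.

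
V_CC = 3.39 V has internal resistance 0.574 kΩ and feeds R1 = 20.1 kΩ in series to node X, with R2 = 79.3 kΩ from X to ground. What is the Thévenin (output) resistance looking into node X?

R_th ≈ 16.4 kΩ

R1' = 0.574 + 20.1 = 20.67 kΩ (source resistance + R1).
With V_CC suppressed (replaced by a short), R_th = R1' ‖ R2 = (20.67 × 79.3)/(20.67 + 79.3) = 16.40 kΩ.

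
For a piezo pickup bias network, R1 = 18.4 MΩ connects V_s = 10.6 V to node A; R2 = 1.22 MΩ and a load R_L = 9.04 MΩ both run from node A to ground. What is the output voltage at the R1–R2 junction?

First combine the lower leg with the load: R2 ‖ R_L = 1.075 MΩ.
Then V_out = V_s · R2'/(R1 + R2') = 10.6 × 1.075/19.47 = 0.5851 V.

V_out ≈ 0.585 V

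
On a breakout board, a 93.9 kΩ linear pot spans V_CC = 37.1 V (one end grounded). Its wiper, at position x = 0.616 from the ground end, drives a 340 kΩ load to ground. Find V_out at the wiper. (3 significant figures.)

V_out ≈ 21.5 V

Split the track: R_lower = x·R_p = 57.84 kΩ, R_upper = (1−x)·R_p = 36.06 kΩ.
(x·R_p) ‖ R_L = 49.43 kΩ.
Loaded-divider output: V_out = 37.1 × 0.5782 = 21.45 V.
(Unloaded: V_out = x·V_CC = 22.9 V.)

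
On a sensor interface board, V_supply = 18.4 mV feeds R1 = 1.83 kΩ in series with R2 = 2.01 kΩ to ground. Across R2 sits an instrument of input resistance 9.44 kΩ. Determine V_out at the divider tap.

The load sits in parallel with R2, giving an effective lower resistance R2' = R2·R_L/(R2+R_L) = 1.657 kΩ.
Then V_out = V_supply · R2'/(R1 + R2') = 18.4 × 1.657/3.487 = 8.744 mV.
(Unloaded it would be 9.63 mV; the load pulls it down.)

V_out ≈ 8.74 mV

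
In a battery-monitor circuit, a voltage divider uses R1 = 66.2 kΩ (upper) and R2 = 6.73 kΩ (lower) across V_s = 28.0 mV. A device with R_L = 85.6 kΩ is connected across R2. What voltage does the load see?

V_out ≈ 2.41 mV

The load sits in parallel with R2, giving an effective lower resistance R2' = R2·R_L/(R2+R_L) = 6.239 kΩ.
Now apply the divider: V_out = 28.0 × 0.08613 = 2.412 mV.
(Unloaded it would be 2.58 mV; the load pulls it down.)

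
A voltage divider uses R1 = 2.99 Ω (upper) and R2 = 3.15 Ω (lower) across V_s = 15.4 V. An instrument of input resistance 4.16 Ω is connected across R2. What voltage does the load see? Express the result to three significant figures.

First combine the lower leg with the load: R2 ‖ R_L = 1.793 Ω.
Voltage divider with the loaded lower leg: V_out = 15.4 × 1.793/(2.99 + 1.793) = 15.4 × 0.3748 = 5.772 V.
(Unloaded it would be 7.90 V; the load pulls it down.)

V_out ≈ 5.77 V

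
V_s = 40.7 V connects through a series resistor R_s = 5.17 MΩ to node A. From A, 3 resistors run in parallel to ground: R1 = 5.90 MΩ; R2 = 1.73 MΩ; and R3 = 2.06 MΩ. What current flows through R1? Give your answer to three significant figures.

Equivalent of the parallel group: R_p = 0.8111 MΩ.
Node voltage V_A = V_s · R_p/(R_s + R_p) = 40.7 × 0.1356 = 5.519 V.
Branch current I = V_A/R1 = 5.519/5.90 = 0.9354 µA.

I ≈ 0.935 µA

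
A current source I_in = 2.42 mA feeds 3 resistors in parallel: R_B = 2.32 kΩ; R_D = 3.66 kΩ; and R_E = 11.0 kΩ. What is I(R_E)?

I ≈ 0.277 mA

Conductances: ΣG = 1/2.32 + 1/3.66 + 1/11.0 = 0.7952 (1/kΩ).
R_E takes the fraction G_k/ΣG = 0.09091/0.7952 = 0.1143, so I = 2.42 × 0.1143 = 0.2767 mA.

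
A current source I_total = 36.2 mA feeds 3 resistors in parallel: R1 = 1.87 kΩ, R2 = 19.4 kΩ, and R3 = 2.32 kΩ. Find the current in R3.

ΣG = 1/1.87 + 1/19.4 + 1/2.32 = 1.017.
Current divider: I(R3) = I_total · G_k/ΣG = 36.2 × (0.4310/1.017) = 36.2 × 0.4237 = 15.34 mA.

I ≈ 15.3 mA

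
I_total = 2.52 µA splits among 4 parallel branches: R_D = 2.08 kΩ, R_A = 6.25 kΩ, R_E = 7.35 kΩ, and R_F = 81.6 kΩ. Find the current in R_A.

ΣG = 1/2.08 + 1/6.25 + 1/7.35 + 1/81.6 = 0.7891.
Current divider: I(R_A) = I_total · G_k/ΣG = 2.52 × (0.1600/0.7891) = 2.52 × 0.2028 = 0.5110 µA.

I ≈ 0.511 µA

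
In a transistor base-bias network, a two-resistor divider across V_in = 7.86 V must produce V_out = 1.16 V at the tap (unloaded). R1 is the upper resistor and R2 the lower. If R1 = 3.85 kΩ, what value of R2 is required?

V_out/V_in = R2/(R1+R2) = 0.1476.
So R2 = R1 · V_out/(V_in − V_out) = 3.85 × 1.16/(7.86 − 1.16) = 3.85 × 0.1731 = 0.6666 kΩ.

R2 ≈ 0.667 kΩ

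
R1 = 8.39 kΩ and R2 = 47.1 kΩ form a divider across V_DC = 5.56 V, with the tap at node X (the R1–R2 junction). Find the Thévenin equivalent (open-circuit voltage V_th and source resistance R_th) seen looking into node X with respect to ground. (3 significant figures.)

V_th is the unloaded tap voltage: V_DC · R2/(R1+R2) = 5.56 × 0.8488 = 4.719 V.
Zeroing V_DC shorts the top of R1 to ground, so R_th = R1 ‖ R2 = 7.121 kΩ.

V_th ≈ 4.72 V, R_th ≈ 7.12 kΩ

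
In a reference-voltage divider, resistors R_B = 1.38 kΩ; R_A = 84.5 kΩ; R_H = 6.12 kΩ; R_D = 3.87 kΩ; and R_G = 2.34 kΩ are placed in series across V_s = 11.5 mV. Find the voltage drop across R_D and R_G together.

Series total: ΣR = 1.38 + 84.5 + 6.12 + 3.87 + 2.34 = 98.21 kΩ.
R_{R_D..R_G} = 3.87 + 2.34 = 6.210 kΩ.
By the voltage-divider rule, V = 11.5 × 6.210/98.21 = 0.7272 mV.

V ≈ 0.727 mV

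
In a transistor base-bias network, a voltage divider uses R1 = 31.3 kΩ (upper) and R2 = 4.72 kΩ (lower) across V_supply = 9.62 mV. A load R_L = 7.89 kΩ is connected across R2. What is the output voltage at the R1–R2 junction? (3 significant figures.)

The load sits in parallel with R2, giving an effective lower resistance R2' = R2·R_L/(R2+R_L) = 2.953 kΩ.
Then V_out = V_supply · R2'/(R1 + R2') = 9.62 × 2.953/34.25 = 0.8294 mV.

V_out ≈ 0.829 mV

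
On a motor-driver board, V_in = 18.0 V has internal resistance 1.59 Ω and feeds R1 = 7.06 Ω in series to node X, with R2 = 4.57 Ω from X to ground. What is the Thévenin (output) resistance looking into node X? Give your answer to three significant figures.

R_th ≈ 2.99 Ω

R1' = 1.59 + 7.06 = 8.650 Ω (source resistance + R1).
Zeroing V_in shorts the top of R1' to ground, so R_th = R1' ‖ R2 = 2.990 Ω.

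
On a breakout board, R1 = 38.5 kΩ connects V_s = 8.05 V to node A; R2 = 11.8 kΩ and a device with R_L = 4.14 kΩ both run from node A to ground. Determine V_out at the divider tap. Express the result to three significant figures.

V_out ≈ 0.594 V

The load sits in parallel with R2, giving an effective lower resistance R2' = R2·R_L/(R2+R_L) = 3.065 kΩ.
Now apply the divider: V_out = 8.05 × 0.07373 = 0.5936 V.
(Unloaded it would be 1.89 V; the load pulls it down.)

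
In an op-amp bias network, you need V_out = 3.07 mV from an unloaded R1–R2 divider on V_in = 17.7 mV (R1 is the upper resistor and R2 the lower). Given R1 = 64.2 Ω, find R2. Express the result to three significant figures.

R2 ≈ 13.5 Ω

V_out/V_in = R2/(R1+R2) = 0.1734.
Rearranging, R2 = R1·k/(1−k) = 64.2 × 0.2098 = 13.47 Ω.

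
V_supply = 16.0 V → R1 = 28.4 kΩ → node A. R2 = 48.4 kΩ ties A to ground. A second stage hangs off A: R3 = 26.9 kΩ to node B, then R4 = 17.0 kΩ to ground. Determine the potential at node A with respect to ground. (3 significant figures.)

Node A sees R2 in parallel with the series input of stage 2, R3 + R4 = 43.90 kΩ.
Effective lower resistance at A: R2 ‖ 43.90 = 23.02 kΩ.
So V_A = 16.0 × 0.4477 = 7.163 V.

V_A ≈ 7.16 V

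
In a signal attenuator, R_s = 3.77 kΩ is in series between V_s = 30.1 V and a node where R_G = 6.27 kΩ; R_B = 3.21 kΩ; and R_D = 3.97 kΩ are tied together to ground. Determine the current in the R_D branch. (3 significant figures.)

I ≈ 2.04 mA

Combine the parallel branches: R_p = (1/6.27 + 1/3.21 + 1/3.97)⁻¹ = 1.383 kΩ.
Node voltage V_A = V_s · R_p/(R_s + R_p) = 30.1 × 0.2684 = 8.080 V.
Branch current I = V_A/R_D = 8.080/3.97 = 2.035 mA.
(Equivalently: I_total = 5.841 mA, then current-divider fraction G_k/ΣG = 0.3484.)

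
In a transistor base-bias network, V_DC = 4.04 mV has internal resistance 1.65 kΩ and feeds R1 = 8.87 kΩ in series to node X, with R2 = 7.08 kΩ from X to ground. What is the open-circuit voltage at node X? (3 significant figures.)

V_th ≈ 1.63 mV

R1' = 1.65 + 8.87 = 10.52 kΩ (source resistance + R1).
With X open, the divider is unloaded: V_th = 4.04 × 7.08/17.60 = 1.625 mV.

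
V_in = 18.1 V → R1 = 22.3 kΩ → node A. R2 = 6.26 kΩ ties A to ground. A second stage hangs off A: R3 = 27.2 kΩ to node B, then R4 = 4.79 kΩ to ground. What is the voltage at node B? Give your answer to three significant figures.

Node A sees R2 in parallel with the series input of stage 2, R3 + R4 = 31.99 kΩ.
Effective lower resistance at A: R2 ‖ 31.99 = 5.235 kΩ.
First divider: V_A = V_in · 5.235/(22.3 + 5.235) = 3.441 V.
Stage 2 is unloaded, so V_B = V_A · R4/(R3+R4) = 3.441 × 4.79/31.99 = 0.5153 V.

V_B ≈ 0.515 V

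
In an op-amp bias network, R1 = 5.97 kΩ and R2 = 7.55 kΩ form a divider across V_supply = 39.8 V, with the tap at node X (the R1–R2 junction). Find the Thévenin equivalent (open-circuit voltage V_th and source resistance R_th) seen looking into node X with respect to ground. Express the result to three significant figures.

V_th ≈ 22.2 V, R_th ≈ 3.33 kΩ

Open-circuit (no load on X): V_th = V_supply · R2/(R1 + R2) = 39.8 × 7.55/(5.970 + 7.55) = 22.23 V.
Looking into X with the source shorted: R_th = R1·R2/(R1+R2) = 5.970 × 7.55/13.52 = 3.334 kΩ.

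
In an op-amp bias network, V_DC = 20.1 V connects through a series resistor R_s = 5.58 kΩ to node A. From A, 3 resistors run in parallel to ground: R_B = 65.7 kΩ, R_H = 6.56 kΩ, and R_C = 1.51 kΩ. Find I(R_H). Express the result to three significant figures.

I ≈ 0.544 mA

Combine the parallel branches: R_p = (1/65.7 + 1/6.56 + 1/1.51)⁻¹ = 1.205 kΩ.
V_A by voltage divider: V_A = 20.1 × 1.205/(5.58 + 1.205) = 3.570 V.
I(R_H) = V_A / R_H = 3.570/6.56 = 0.5441 mA.
(Equivalently: I_total = 2.962 mA, then current-divider fraction G_k/ΣG = 0.1837.)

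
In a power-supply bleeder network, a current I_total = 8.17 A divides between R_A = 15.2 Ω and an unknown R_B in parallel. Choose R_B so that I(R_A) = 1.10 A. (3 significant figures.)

R_B ≈ 2.36 Ω

Two-branch current divider: I_A = I_total · R_B/(R_A + R_B).
1.10/8.17 = R_B/(R_A + R_B) → R_B = R_A · (0.1346)/(1 − 0.1346) = 15.2 × 0.1556 = 2.365 Ω.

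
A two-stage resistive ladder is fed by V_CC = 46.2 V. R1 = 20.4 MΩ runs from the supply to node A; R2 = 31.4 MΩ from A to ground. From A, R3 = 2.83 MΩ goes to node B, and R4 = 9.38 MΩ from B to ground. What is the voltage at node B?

Node A sees R2 in parallel with the series input of stage 2, R3 + R4 = 12.21 MΩ.
R2 ‖ (R3+R4) = 8.791 MΩ.
V_A = 46.2 × 8.791/(20.4 + 8.791) = 13.91 V.
Then the unloaded second divider: V_B = V_A × R4/(R3+R4) = 13.91 × 0.7682 = 10.69 V.

V_B ≈ 10.7 V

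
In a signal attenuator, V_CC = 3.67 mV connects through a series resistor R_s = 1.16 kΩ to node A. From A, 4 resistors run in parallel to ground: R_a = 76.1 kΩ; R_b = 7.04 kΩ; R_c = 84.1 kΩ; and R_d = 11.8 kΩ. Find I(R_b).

Combine the parallel branches: R_p = (1/76.1 + 1/7.04 + 1/84.1 + 1/11.8)⁻¹ = 3.971 kΩ.
V_A = 3.67 × 3.971/5.131 = 2.840 mV.
I(R_b) = V_A / R_b = 2.840/7.04 = 0.4035 µA.
(Equivalently: I_total = 0.7153 µA, then current-divider fraction G_k/ΣG = 0.5641.)

I ≈ 0.403 µA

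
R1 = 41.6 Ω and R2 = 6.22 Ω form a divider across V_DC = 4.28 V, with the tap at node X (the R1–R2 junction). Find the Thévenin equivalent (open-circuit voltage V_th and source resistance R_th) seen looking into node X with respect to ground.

Open-circuit (no load on X): V_th = V_DC · R2/(R1 + R2) = 4.28 × 6.22/(41.60 + 6.22) = 0.5567 V.
Looking into X with the source shorted: R_th = R1·R2/(R1+R2) = 41.60 × 6.22/47.82 = 5.411 Ω.

V_th ≈ 0.557 V, R_th ≈ 5.41 Ω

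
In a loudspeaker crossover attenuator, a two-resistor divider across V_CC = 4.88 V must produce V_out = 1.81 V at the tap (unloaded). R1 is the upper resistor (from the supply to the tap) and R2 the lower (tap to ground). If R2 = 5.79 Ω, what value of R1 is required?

R1 ≈ 9.82 Ω

V_out/V_CC = R2/(R1+R2) = 0.3709.
Rearranging, R1 = R2·(1−k)/k = 5.79 × 1.696 = 9.821 Ω.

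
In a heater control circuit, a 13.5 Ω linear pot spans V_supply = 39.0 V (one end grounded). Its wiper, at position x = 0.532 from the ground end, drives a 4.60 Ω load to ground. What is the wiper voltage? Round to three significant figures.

V_out ≈ 12.0 V

Lower segment x·R_p = 7.182 Ω; upper segment (1−x)·R_p = 6.318 Ω.
Lower segment in parallel with the load: 7.182 ‖ 4.60 = 2.804 Ω.
Then V_out = V_supply · 2.804/(6.318 + 2.804) = 11.99 V.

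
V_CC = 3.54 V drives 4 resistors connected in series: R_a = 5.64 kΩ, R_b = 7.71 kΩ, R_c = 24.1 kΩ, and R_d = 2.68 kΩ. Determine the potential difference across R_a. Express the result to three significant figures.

V ≈ 0.498 V

Series total: ΣR = 5.64 + 7.71 + 24.1 + 2.68 = 40.13 kΩ.
Voltage divider: V = V_CC · (5.640 / 40.13) = 3.54 × 0.1405 = 0.4975 V.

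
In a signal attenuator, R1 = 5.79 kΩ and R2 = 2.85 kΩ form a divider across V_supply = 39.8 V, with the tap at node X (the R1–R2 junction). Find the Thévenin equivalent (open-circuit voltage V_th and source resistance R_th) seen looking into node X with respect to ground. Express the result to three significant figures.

V_th ≈ 13.1 V, R_th ≈ 1.91 kΩ

Open-circuit (no load on X): V_th = V_supply · R2/(R1 + R2) = 39.8 × 2.85/(5.790 + 2.85) = 13.13 V.
Zeroing V_supply shorts the top of R1 to ground, so R_th = R1 ‖ R2 = 1.910 kΩ.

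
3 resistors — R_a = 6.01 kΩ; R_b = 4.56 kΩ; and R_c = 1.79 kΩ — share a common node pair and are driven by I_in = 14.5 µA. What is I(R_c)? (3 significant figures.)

ΣG = 1/6.01 + 1/4.56 + 1/1.79 = 0.9443.
Current divider: I(R_c) = I_in · G_k/ΣG = 14.5 × (0.5587/0.9443) = 14.5 × 0.5916 = 8.578 µA.

I ≈ 8.58 µA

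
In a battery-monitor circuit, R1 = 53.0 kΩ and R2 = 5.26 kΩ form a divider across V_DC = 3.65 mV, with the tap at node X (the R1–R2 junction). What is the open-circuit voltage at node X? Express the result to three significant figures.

V_th ≈ 0.330 mV

V_th is the unloaded tap voltage: V_DC · R2/(R1+R2) = 3.65 × 0.09028 = 0.3295 mV.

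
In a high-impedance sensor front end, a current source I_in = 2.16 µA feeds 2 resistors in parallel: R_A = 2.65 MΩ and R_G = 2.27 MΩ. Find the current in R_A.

I ≈ 0.997 µA

With just two branches, the current splits inversely with resistance.
So I = 2.16 × 2.27/4.920 = 0.9966 µA.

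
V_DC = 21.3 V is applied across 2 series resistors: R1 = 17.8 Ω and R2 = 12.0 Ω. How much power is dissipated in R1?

ΣR = 29.80 Ω → I = 21.3/29.80 = 0.7148 A.
V(R1) = I·R = 12.72 V; P = V·I = 12.72 × 0.7148 = 9.094 W.

P ≈ 9.09 W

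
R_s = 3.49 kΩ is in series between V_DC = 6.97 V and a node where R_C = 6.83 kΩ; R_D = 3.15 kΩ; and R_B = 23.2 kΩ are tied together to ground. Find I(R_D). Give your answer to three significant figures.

I ≈ 0.799 mA

Equivalent of the parallel group: R_p = 1.972 kΩ.
V_A = 6.97 × 1.972/5.462 = 2.517 V.
I(R_D) = V_A / R_D = 2.517/3.15 = 0.7990 mA.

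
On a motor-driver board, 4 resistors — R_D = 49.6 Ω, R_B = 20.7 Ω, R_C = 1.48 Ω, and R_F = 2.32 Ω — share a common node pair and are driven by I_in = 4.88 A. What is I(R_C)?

ΣG = 1/49.6 + 1/20.7 + 1/1.48 + 1/2.32 = 1.175.
R_C takes the fraction G_k/ΣG = 0.6757/1.175 = 0.5750, so I = 4.88 × 0.5750 = 2.806 A.

I ≈ 2.81 A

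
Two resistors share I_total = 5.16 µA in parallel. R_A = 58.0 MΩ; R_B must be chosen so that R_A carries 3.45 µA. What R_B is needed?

In a two-way split, I_A/I_total = R_B/(R_A + R_B).
With f = 0.6686, R_B = R_A · f/(1−f) = 58.0 × 2.018 = 117.0 MΩ.

R_B ≈ 117 MΩ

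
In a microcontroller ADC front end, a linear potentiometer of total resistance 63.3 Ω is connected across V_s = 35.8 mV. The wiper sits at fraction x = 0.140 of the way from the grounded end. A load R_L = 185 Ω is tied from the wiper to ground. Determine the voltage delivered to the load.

Split the track: R_lower = x·R_p = 8.862 Ω, R_upper = (1−x)·R_p = 54.44 Ω.
(x·R_p) ‖ R_L = 8.457 Ω.
Loaded-divider output: V_out = 35.8 × 0.1345 = 4.814 mV.

V_out ≈ 4.81 mV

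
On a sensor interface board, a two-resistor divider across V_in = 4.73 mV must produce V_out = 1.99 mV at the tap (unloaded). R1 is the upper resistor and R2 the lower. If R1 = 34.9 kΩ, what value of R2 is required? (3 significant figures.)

R2 ≈ 25.3 kΩ

Required fraction k = V_out/V_in = 0.4207.
So R2 = R1 · V_out/(V_in − V_out) = 34.9 × 1.99/(4.73 − 1.99) = 34.9 × 0.7263 = 25.35 kΩ.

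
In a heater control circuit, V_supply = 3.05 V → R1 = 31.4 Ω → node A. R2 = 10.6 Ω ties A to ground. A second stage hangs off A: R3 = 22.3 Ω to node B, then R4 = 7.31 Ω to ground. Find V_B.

V_B ≈ 0.150 V

Node A sees R2 in parallel with the series input of stage 2, R3 + R4 = 29.61 Ω.
Effective lower resistance at A: R2 ‖ 29.61 = 7.806 Ω.
V_A = 3.05 × 7.806/(31.4 + 7.806) = 0.6072 V.
Stage 2 is unloaded, so V_B = V_A · R4/(R3+R4) = 0.6072 × 7.31/29.61 = 0.1499 V.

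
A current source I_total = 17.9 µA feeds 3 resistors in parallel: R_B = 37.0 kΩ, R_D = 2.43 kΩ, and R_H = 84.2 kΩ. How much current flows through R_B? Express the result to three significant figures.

I ≈ 1.07 µA

ΣG = 1/37.0 + 1/2.43 + 1/84.2 = 0.4504.
Current divider: I(R_B) = I_total · G_k/ΣG = 17.9 × (0.02703/0.4504) = 17.9 × 0.06000 = 1.074 µA.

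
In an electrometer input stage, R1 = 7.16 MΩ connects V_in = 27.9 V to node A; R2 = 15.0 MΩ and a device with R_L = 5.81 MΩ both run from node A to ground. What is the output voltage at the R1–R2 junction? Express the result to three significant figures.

First combine the lower leg with the load: R2 ‖ R_L = 4.188 MΩ.
Then V_out = V_in · R2'/(R1 + R2') = 27.9 × 4.188/11.35 = 10.30 V.

V_out ≈ 10.3 V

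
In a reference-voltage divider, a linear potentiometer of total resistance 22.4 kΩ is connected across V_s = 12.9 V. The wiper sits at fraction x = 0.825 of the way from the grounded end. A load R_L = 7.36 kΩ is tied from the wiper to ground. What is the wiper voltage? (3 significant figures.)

V_out ≈ 7.39 V

Split the track: R_lower = x·R_p = 18.48 kΩ, R_upper = (1−x)·R_p = 3.920 kΩ.
(x·R_p) ‖ R_L = 5.264 kΩ.
V_out = 12.9 × 5.264/(3.920 + 5.264) = 7.394 V.
(Unloaded: V_out = x·V_s = 10.6 V.)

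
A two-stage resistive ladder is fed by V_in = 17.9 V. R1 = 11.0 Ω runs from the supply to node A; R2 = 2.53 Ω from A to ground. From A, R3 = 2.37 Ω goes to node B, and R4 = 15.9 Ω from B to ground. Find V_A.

The second stage (R3 + R4 = 18.27 Ω) loads node A in parallel with R2.
Effective lower resistance at A: R2 ‖ 18.27 = 2.222 Ω.
First divider: V_A = V_in · 2.222/(11.0 + 2.222) = 3.008 V.

V_A ≈ 3.01 V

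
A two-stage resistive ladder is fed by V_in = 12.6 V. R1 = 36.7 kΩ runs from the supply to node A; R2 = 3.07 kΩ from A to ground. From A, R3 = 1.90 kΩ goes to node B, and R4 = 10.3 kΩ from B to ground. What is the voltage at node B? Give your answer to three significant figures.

V_B ≈ 0.666 V

The second stage (R3 + R4 = 12.20 kΩ) loads node A in parallel with R2.
R2 ‖ (R3+R4) = 2.453 kΩ.
First divider: V_A = V_in · 2.453/(36.7 + 2.453) = 0.7893 V.
Then the unloaded second divider: V_B = V_A × R4/(R3+R4) = 0.7893 × 0.8443 = 0.6664 V.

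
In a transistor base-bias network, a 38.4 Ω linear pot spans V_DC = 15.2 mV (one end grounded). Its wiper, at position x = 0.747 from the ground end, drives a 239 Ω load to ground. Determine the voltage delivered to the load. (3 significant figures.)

Split the track: R_lower = x·R_p = 28.68 Ω, R_upper = (1−x)·R_p = 9.715 Ω.
Lower segment in parallel with the load: 28.68 ‖ 239 = 25.61 Ω.
Then V_out = V_DC · 25.61/(9.715 + 25.61) = 11.02 mV.
(Unloaded: V_out = x·V_DC = 11.4 mV.)

V_out ≈ 11.0 mV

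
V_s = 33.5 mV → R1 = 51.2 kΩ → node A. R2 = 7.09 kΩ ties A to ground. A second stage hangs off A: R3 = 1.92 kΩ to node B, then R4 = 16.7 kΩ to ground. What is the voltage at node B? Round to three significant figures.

Node A sees R2 in parallel with the series input of stage 2, R3 + R4 = 18.62 kΩ.
R2 ‖ (R3+R4) = 5.135 kΩ.
So V_A = 33.5 × 0.09115 = 3.053 mV.
Then the unloaded second divider: V_B = V_A × R4/(R3+R4) = 3.053 × 0.8969 = 2.739 mV.

V_B ≈ 2.74 mV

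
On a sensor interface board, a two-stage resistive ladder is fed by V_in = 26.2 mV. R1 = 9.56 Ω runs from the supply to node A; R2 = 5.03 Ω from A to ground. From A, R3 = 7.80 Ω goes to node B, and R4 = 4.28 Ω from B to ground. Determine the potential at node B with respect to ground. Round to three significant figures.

V_B ≈ 2.51 mV

The second stage (R3 + R4 = 12.08 Ω) loads node A in parallel with R2.
Effective lower resistance at A: R2 ‖ 12.08 = 3.551 Ω.
First divider: V_A = V_in · 3.551/(9.56 + 3.551) = 7.096 mV.
Stage 2 is unloaded, so V_B = V_A · R4/(R3+R4) = 7.096 × 4.28/12.08 = 2.514 mV.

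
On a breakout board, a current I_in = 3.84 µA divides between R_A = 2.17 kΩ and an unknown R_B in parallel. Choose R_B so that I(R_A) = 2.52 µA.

R_B ≈ 4.14 kΩ

Two-branch current divider: I_A = I_in · R_B/(R_A + R_B).
With f = 0.6562, R_B = R_A · f/(1−f) = 2.17 × 1.909 = 4.143 kΩ.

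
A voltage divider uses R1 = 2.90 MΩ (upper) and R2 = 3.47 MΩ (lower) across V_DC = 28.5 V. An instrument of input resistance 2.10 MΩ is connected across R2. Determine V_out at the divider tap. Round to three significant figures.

V_out ≈ 8.86 V

R2 ‖ R_L = (3.47 × 2.10)/(3.47 + 2.10) = 1.308 MΩ.
Now apply the divider: V_out = 28.5 × 0.3109 = 8.860 V.
(Unloaded it would be 15.5 V; the load pulls it down.)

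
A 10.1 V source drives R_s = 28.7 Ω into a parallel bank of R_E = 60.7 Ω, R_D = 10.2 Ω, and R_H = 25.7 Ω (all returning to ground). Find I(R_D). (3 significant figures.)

Combine the parallel branches: R_p = (1/60.7 + 1/10.2 + 1/25.7)⁻¹ = 6.518 Ω.
V_A by voltage divider: V_A = 10.1 × 6.518/(28.7 + 6.518) = 1.869 V.
Branch current I = V_A/R_D = 1.869/10.2 = 0.1833 A.

I ≈ 0.183 A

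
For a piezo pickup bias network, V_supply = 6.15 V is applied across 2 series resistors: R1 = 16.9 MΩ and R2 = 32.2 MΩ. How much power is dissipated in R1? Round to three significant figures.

P ≈ 0.265 µW

Series current I = V_supply/ΣR = 6.15/49.10 = 0.1253 µA.
P(R1) = I²·R1 = (0.1253)² × 16.9 = 0.2651 µW.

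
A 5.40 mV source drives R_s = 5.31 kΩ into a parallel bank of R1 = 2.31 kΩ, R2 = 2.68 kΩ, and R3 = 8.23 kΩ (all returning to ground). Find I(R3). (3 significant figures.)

I ≈ 0.111 µA

Parallel bank: R_p = 1/(1/2.31 + 1/2.68 + 1/8.23) = 1.078 kΩ.
V_A by voltage divider: V_A = 5.40 × 1.078/(5.31 + 1.078) = 0.9114 mV.
I(R3) = V_A / R3 = 0.9114/8.23 = 0.1107 µA.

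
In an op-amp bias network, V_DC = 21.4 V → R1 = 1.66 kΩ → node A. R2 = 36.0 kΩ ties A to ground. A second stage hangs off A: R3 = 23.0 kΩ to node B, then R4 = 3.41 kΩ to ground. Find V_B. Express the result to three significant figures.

Node A sees R2 in parallel with the series input of stage 2, R3 + R4 = 26.41 kΩ.
Effective lower resistance at A: R2 ‖ 26.41 = 15.23 kΩ.
So V_A = 21.4 × 0.9017 = 19.30 V.
Stage 2 is unloaded, so V_B = V_A · R4/(R3+R4) = 19.30 × 3.41/26.41 = 2.492 V.

V_B ≈ 2.49 V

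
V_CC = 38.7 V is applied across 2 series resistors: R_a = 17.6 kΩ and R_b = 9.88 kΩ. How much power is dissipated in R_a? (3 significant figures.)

The common current is I = 38.7/27.48 = 1.408 mA.
V(R_a) = I·R = 24.79 V; P = V·I = 24.79 × 1.408 = 34.91 mW.

P ≈ 34.9 mW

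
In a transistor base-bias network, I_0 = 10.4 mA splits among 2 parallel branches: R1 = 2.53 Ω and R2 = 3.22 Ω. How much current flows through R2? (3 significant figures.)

For two parallel branches, I_k = I_0 · (other R)/(sum of R).
So I = 10.4 × 2.53/5.750 = 4.576 mA.

I ≈ 4.58 mA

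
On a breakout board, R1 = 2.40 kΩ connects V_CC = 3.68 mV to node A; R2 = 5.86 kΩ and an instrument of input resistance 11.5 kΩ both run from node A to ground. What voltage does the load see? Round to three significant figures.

V_out ≈ 2.27 mV

The load sits in parallel with R2, giving an effective lower resistance R2' = R2·R_L/(R2+R_L) = 3.882 kΩ.
Voltage divider with the loaded lower leg: V_out = 3.68 × 3.882/(2.40 + 3.882) = 3.68 × 0.6180 = 2.274 mV.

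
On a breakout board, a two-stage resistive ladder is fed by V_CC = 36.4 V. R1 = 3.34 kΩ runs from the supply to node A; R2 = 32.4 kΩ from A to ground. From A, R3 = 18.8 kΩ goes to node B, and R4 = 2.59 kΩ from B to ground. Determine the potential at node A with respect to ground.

Looking into the second stage from A: R3 + R4 = 21.39 kΩ appears in parallel with R2.
R2 ‖ (R3+R4) = 12.88 kΩ.
First divider: V_A = V_CC · 12.88/(3.34 + 12.88) = 28.91 V.

V_A ≈ 28.9 V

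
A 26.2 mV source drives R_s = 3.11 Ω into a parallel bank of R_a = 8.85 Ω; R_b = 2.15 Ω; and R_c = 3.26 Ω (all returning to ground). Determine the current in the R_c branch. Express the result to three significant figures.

Parallel bank: R_p = 1/(1/8.85 + 1/2.15 + 1/3.26) = 1.130 Ω.
V_A = 26.2 × 1.130/4.240 = 6.983 mV.
I(R_c) = V_A / R_c = 6.983/3.26 = 2.142 mA.
(Equivalently: I_total = 6.179 mA, then current-divider fraction G_k/ΣG = 0.3467.)

I ≈ 2.14 mA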